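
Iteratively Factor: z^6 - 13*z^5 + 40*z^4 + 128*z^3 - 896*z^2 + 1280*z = (z + 4)*(z^5 - 17*z^4 + 108*z^3 - 304*z^2 + 320*z) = (z - 4)*(z + 4)*(z^4 - 13*z^3 + 56*z^2 - 80*z) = (z - 4)^2*(z + 4)*(z^3 - 9*z^2 + 20*z) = (z - 5)*(z - 4)^2*(z + 4)*(z^2 - 4*z) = z*(z - 5)*(z - 4)^2*(z + 4)*(z - 4)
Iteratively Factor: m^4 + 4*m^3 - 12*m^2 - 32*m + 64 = (m + 4)*(m^3 - 12*m + 16) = (m + 4)^2*(m^2 - 4*m + 4) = (m - 2)*(m + 4)^2*(m - 2)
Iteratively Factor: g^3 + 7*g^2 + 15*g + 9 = (g + 3)*(g^2 + 4*g + 3) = (g + 1)*(g + 3)*(g + 3)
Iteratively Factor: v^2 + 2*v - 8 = (v - 2)*(v + 4)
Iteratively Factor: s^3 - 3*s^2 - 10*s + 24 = (s + 3)*(s^2 - 6*s + 8) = (s - 4)*(s + 3)*(s - 2)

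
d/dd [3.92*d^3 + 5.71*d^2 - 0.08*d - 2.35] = 11.76*d^2 + 11.42*d - 0.08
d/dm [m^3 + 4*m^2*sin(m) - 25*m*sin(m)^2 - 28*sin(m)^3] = 4*m^2*cos(m) + 3*m^2 + 8*m*sin(m) - 25*m*sin(2*m) - 84*sin(m)^2*cos(m) - 25*sin(m)^2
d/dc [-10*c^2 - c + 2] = -20*c - 1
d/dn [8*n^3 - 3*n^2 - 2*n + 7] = 24*n^2 - 6*n - 2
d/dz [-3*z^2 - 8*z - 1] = -6*z - 8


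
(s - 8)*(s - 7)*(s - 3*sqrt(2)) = s^3 - 15*s^2 - 3*sqrt(2)*s^2 + 56*s + 45*sqrt(2)*s - 168*sqrt(2)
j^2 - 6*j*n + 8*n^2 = (j - 4*n)*(j - 2*n)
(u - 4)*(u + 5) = u^2 + u - 20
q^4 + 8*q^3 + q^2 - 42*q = q*(q - 2)*(q + 3)*(q + 7)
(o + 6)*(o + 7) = o^2 + 13*o + 42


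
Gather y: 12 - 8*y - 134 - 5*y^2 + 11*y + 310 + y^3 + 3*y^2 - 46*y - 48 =y^3 - 2*y^2 - 43*y + 140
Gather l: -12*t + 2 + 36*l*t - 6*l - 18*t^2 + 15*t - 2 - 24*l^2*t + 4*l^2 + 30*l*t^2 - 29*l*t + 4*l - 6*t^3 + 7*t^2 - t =l^2*(4 - 24*t) + l*(30*t^2 + 7*t - 2) - 6*t^3 - 11*t^2 + 2*t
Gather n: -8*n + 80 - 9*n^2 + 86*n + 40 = -9*n^2 + 78*n + 120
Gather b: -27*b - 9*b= -36*b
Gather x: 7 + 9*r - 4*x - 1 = 9*r - 4*x + 6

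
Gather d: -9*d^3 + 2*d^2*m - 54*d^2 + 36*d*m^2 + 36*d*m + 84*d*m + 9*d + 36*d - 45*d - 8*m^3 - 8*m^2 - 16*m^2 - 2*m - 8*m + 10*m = -9*d^3 + d^2*(2*m - 54) + d*(36*m^2 + 120*m) - 8*m^3 - 24*m^2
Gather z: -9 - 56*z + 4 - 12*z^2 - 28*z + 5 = -12*z^2 - 84*z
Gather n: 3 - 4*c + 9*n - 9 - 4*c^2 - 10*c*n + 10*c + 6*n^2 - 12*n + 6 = -4*c^2 + 6*c + 6*n^2 + n*(-10*c - 3)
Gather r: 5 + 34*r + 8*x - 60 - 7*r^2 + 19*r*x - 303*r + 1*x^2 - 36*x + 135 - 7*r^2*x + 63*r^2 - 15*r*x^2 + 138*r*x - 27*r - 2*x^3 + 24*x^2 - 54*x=r^2*(56 - 7*x) + r*(-15*x^2 + 157*x - 296) - 2*x^3 + 25*x^2 - 82*x + 80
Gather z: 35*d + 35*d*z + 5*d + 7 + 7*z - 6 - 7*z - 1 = 35*d*z + 40*d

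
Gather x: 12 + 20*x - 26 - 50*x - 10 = -30*x - 24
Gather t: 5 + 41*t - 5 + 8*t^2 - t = 8*t^2 + 40*t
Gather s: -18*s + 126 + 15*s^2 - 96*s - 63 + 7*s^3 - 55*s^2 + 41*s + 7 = 7*s^3 - 40*s^2 - 73*s + 70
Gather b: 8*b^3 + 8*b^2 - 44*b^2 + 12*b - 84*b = 8*b^3 - 36*b^2 - 72*b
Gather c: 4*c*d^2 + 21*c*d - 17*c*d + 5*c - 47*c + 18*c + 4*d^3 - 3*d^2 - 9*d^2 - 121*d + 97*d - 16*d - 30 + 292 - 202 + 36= c*(4*d^2 + 4*d - 24) + 4*d^3 - 12*d^2 - 40*d + 96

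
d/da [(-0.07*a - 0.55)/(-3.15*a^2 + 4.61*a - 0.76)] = (-0.2205*a^2 - 3.465*a + 2.5887)/(9.9225*a^4 - 29.043*a^3 + 26.0401*a^2 - 7.0072*a + 0.5776)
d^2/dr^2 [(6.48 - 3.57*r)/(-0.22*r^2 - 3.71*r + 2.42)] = ((0.44*r + 3.71)*(0.88*r + 7.42)*(3.57*r - 6.48) - (4.7124*r + 23.6382)*(0.22*r^2 + 3.71*r - 2.42))/(0.22*r^2 + 3.71*r - 2.42)^3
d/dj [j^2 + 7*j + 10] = 2*j + 7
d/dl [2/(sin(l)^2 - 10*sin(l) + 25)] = -4*cos(l)/(sin(l) - 5)^3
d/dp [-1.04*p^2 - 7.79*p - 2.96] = -2.08*p - 7.79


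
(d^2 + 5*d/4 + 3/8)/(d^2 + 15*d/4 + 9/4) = (d + 1/2)/(d + 3)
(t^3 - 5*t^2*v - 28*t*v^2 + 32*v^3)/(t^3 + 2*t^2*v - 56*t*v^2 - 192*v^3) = (t - v)/(t + 6*v)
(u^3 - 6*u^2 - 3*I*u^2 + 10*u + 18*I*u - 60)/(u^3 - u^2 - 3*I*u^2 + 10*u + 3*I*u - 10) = (u - 6)/(u - 1)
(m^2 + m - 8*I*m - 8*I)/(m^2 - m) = (m^2 + m - 8*I*m - 8*I)/(m*(m - 1))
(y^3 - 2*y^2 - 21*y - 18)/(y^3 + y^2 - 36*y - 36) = (y + 3)/(y + 6)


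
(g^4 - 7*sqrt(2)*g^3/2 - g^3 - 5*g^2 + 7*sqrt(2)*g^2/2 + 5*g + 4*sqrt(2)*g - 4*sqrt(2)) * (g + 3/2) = g^5 - 7*sqrt(2)*g^4/2 + g^4/2 - 13*g^3/2 - 7*sqrt(2)*g^3/4 - 5*g^2/2 + 37*sqrt(2)*g^2/4 + 2*sqrt(2)*g + 15*g/2 - 6*sqrt(2)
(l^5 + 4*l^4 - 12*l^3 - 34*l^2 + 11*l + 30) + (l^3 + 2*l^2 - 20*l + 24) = l^5 + 4*l^4 - 11*l^3 - 32*l^2 - 9*l + 54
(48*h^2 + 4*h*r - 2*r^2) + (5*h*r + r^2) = 48*h^2 + 9*h*r - r^2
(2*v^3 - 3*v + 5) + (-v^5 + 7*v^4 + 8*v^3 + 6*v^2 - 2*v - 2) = -v^5 + 7*v^4 + 10*v^3 + 6*v^2 - 5*v + 3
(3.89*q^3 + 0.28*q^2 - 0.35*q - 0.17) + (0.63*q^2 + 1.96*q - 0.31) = 3.89*q^3 + 0.91*q^2 + 1.61*q - 0.48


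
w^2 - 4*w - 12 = (w - 6)*(w + 2)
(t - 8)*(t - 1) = t^2 - 9*t + 8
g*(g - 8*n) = g^2 - 8*g*n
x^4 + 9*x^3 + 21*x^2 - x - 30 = (x - 1)*(x + 2)*(x + 3)*(x + 5)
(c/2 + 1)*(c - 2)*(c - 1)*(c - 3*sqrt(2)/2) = c^4/2 - 3*sqrt(2)*c^3/4 - c^3/2 - 2*c^2 + 3*sqrt(2)*c^2/4 + 2*c + 3*sqrt(2)*c - 3*sqrt(2)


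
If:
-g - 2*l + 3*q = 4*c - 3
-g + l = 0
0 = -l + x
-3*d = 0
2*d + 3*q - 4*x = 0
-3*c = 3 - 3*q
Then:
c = 15/13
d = 0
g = 21/13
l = 21/13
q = 28/13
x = 21/13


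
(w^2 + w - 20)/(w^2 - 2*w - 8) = (w + 5)/(w + 2)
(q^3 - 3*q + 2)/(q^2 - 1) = (q^2 + q - 2)/(q + 1)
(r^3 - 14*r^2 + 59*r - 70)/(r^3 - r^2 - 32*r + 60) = (r - 7)/(r + 6)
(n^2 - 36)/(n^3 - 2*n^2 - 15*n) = (36 - n^2)/(n*(-n^2 + 2*n + 15))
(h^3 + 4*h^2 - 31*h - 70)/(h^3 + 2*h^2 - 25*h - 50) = (h + 7)/(h + 5)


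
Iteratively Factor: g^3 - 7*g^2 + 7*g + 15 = (g - 3)*(g^2 - 4*g - 5) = (g - 5)*(g - 3)*(g + 1)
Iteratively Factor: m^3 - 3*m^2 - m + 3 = (m - 3)*(m^2 - 1) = (m - 3)*(m + 1)*(m - 1)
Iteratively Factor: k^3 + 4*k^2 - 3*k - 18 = (k + 3)*(k^2 + k - 6) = (k - 2)*(k + 3)*(k + 3)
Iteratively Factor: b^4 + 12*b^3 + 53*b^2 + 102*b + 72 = (b + 3)*(b^3 + 9*b^2 + 26*b + 24) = (b + 3)^2*(b^2 + 6*b + 8) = (b + 3)^2*(b + 4)*(b + 2)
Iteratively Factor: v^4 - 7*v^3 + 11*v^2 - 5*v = (v - 1)*(v^3 - 6*v^2 + 5*v) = (v - 1)^2*(v^2 - 5*v) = v*(v - 1)^2*(v - 5)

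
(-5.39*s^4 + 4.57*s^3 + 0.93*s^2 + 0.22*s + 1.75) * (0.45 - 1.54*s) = 8.3006*s^5 - 9.4633*s^4 + 0.6243*s^3 + 0.0797*s^2 - 2.596*s + 0.7875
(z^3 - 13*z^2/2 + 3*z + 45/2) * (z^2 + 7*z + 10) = z^5 + z^4/2 - 65*z^3/2 - 43*z^2/2 + 375*z/2 + 225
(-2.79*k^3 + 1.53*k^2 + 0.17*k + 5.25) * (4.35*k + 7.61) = -12.1365*k^4 - 14.5764*k^3 + 12.3828*k^2 + 24.1312*k + 39.9525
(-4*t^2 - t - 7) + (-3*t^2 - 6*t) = -7*t^2 - 7*t - 7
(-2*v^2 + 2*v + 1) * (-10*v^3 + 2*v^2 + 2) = 20*v^5 - 24*v^4 - 6*v^3 - 2*v^2 + 4*v + 2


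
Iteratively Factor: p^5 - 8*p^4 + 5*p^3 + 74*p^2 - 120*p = (p - 5)*(p^4 - 3*p^3 - 10*p^2 + 24*p) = (p - 5)*(p + 3)*(p^3 - 6*p^2 + 8*p) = p*(p - 5)*(p + 3)*(p^2 - 6*p + 8) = p*(p - 5)*(p - 4)*(p + 3)*(p - 2)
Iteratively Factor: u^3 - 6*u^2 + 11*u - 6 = (u - 2)*(u^2 - 4*u + 3) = (u - 2)*(u - 1)*(u - 3)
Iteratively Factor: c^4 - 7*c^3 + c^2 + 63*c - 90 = (c - 2)*(c^3 - 5*c^2 - 9*c + 45) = (c - 5)*(c - 2)*(c^2 - 9) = (c - 5)*(c - 2)*(c + 3)*(c - 3)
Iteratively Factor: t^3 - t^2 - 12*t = (t - 4)*(t^2 + 3*t) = (t - 4)*(t + 3)*(t)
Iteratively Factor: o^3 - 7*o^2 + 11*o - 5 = (o - 5)*(o^2 - 2*o + 1) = (o - 5)*(o - 1)*(o - 1)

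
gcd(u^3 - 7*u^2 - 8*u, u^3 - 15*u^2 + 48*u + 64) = u^2 - 7*u - 8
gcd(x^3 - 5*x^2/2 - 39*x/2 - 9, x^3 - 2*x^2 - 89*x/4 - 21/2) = x^2 - 11*x/2 - 3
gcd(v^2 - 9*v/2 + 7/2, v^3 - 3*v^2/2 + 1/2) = v - 1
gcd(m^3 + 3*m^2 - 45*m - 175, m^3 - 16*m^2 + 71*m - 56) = m - 7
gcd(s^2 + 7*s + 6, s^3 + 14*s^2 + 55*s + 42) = s^2 + 7*s + 6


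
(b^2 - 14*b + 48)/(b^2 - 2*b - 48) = (b - 6)/(b + 6)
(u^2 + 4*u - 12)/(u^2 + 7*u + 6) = (u - 2)/(u + 1)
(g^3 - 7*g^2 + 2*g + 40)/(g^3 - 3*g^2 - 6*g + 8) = (g - 5)/(g - 1)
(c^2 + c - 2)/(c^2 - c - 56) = (-c^2 - c + 2)/(-c^2 + c + 56)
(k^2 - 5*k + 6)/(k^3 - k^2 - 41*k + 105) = (k - 2)/(k^2 + 2*k - 35)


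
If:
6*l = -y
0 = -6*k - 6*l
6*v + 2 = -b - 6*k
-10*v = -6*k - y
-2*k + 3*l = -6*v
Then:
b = -2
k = 0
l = 0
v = 0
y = 0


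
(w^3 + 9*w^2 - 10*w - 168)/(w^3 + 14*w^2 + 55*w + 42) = (w - 4)/(w + 1)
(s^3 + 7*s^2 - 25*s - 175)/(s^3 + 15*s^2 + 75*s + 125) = (s^2 + 2*s - 35)/(s^2 + 10*s + 25)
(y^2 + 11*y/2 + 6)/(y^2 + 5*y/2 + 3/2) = (y + 4)/(y + 1)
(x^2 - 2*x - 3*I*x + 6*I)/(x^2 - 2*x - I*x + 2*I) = (x - 3*I)/(x - I)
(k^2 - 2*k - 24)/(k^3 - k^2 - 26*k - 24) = 1/(k + 1)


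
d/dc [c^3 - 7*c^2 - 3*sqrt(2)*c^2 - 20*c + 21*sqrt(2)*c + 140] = 3*c^2 - 14*c - 6*sqrt(2)*c - 20 + 21*sqrt(2)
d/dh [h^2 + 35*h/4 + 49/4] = 2*h + 35/4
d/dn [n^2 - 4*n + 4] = 2*n - 4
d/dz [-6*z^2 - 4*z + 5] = -12*z - 4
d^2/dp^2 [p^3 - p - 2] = 6*p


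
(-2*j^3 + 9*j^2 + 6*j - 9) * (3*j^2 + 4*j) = -6*j^5 + 19*j^4 + 54*j^3 - 3*j^2 - 36*j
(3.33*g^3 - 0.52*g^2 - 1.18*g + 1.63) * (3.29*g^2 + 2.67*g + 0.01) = 10.9557*g^5 + 7.1803*g^4 - 5.2373*g^3 + 2.2069*g^2 + 4.3403*g + 0.0163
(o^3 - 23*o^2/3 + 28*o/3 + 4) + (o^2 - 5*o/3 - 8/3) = o^3 - 20*o^2/3 + 23*o/3 + 4/3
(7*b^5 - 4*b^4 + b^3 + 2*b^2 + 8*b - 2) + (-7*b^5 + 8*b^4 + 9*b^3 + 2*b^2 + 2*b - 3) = 4*b^4 + 10*b^3 + 4*b^2 + 10*b - 5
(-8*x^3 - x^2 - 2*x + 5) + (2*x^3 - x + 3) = -6*x^3 - x^2 - 3*x + 8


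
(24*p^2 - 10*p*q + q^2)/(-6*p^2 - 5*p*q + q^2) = (-4*p + q)/(p + q)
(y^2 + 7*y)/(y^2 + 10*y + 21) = y/(y + 3)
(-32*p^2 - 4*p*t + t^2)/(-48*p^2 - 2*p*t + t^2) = (4*p + t)/(6*p + t)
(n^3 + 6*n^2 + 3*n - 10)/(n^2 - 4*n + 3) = (n^2 + 7*n + 10)/(n - 3)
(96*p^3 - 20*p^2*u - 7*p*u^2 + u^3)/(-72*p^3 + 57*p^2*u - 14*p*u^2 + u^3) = (-4*p - u)/(3*p - u)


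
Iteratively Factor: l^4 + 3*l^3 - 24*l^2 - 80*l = (l - 5)*(l^3 + 8*l^2 + 16*l) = (l - 5)*(l + 4)*(l^2 + 4*l) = (l - 5)*(l + 4)^2*(l)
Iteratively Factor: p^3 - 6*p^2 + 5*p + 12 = (p - 4)*(p^2 - 2*p - 3) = (p - 4)*(p + 1)*(p - 3)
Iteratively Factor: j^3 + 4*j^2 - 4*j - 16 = (j - 2)*(j^2 + 6*j + 8) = (j - 2)*(j + 2)*(j + 4)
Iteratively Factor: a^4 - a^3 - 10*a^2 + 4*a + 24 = (a - 2)*(a^3 + a^2 - 8*a - 12) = (a - 3)*(a - 2)*(a^2 + 4*a + 4) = (a - 3)*(a - 2)*(a + 2)*(a + 2)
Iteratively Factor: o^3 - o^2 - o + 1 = (o - 1)*(o^2 - 1) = (o - 1)*(o + 1)*(o - 1)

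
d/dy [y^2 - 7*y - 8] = 2*y - 7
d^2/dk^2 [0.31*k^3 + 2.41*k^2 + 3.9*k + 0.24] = 1.86*k + 4.82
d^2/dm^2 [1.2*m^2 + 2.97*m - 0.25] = 2.40000000000000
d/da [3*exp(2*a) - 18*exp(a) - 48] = 6*(exp(a) - 3)*exp(a)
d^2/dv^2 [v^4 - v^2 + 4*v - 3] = 12*v^2 - 2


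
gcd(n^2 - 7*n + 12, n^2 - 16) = n - 4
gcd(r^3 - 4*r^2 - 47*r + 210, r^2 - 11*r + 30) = r^2 - 11*r + 30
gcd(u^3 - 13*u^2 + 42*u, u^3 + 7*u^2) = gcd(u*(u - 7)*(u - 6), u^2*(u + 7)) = u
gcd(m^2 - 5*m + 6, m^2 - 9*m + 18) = m - 3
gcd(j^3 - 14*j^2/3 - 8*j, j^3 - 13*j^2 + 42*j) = j^2 - 6*j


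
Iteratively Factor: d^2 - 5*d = (d)*(d - 5)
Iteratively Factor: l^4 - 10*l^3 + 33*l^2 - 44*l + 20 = (l - 5)*(l^3 - 5*l^2 + 8*l - 4) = (l - 5)*(l - 2)*(l^2 - 3*l + 2) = (l - 5)*(l - 2)^2*(l - 1)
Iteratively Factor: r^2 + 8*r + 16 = (r + 4)*(r + 4)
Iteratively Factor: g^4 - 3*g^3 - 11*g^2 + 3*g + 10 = (g + 1)*(g^3 - 4*g^2 - 7*g + 10) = (g + 1)*(g + 2)*(g^2 - 6*g + 5) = (g - 1)*(g + 1)*(g + 2)*(g - 5)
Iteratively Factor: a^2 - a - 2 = (a + 1)*(a - 2)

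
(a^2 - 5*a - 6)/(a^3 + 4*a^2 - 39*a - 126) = (a + 1)/(a^2 + 10*a + 21)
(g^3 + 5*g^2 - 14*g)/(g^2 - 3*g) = (g^2 + 5*g - 14)/(g - 3)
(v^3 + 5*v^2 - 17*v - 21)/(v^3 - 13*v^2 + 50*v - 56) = (v^3 + 5*v^2 - 17*v - 21)/(v^3 - 13*v^2 + 50*v - 56)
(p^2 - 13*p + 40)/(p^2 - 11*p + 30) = (p - 8)/(p - 6)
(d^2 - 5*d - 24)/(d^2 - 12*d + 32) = (d + 3)/(d - 4)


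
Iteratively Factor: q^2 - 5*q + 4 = (q - 1)*(q - 4)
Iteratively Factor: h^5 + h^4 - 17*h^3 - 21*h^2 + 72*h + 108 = (h + 2)*(h^4 - h^3 - 15*h^2 + 9*h + 54) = (h + 2)^2*(h^3 - 3*h^2 - 9*h + 27) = (h + 2)^2*(h + 3)*(h^2 - 6*h + 9) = (h - 3)*(h + 2)^2*(h + 3)*(h - 3)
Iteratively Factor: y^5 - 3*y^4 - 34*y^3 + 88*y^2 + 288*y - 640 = (y + 4)*(y^4 - 7*y^3 - 6*y^2 + 112*y - 160) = (y - 4)*(y + 4)*(y^3 - 3*y^2 - 18*y + 40) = (y - 4)*(y - 2)*(y + 4)*(y^2 - y - 20) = (y - 5)*(y - 4)*(y - 2)*(y + 4)*(y + 4)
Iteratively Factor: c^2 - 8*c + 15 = (c - 5)*(c - 3)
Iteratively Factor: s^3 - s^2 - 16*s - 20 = (s + 2)*(s^2 - 3*s - 10) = (s - 5)*(s + 2)*(s + 2)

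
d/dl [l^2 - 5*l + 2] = 2*l - 5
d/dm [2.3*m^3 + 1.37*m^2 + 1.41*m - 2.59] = 6.9*m^2 + 2.74*m + 1.41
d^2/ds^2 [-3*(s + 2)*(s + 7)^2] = -18*s - 96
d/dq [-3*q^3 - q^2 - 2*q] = -9*q^2 - 2*q - 2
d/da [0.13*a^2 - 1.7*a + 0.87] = 0.26*a - 1.7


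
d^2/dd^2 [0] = 0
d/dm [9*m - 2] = 9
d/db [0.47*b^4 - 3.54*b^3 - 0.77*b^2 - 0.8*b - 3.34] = 1.88*b^3 - 10.62*b^2 - 1.54*b - 0.8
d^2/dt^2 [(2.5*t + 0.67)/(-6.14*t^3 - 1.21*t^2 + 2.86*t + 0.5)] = (-565.494*t^5 - 414.545784*t^4 - 174.765668*t^3 - 27.392874*t^2 - 7.50478799999999*t - 4.621364)/(231.475544*t^9 + 136.849548*t^8 - 296.493846*t^7 - 182.266343*t^6 + 115.818054*t^5 + 80.176998*t^4 - 8.406856*t^3 - 11.3619*t^2 - 2.145*t - 0.125)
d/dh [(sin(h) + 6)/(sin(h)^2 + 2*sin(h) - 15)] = -(sin(h)^2 + 12*sin(h) + 27)*cos(h)/(sin(h)^2 + 2*sin(h) - 15)^2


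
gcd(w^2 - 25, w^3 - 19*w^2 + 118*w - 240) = w - 5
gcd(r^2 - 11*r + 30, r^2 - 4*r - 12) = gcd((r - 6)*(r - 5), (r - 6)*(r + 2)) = r - 6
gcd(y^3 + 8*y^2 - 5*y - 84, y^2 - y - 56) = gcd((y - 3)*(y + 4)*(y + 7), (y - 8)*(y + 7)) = y + 7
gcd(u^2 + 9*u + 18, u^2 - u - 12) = u + 3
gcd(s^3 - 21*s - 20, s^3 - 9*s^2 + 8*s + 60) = s - 5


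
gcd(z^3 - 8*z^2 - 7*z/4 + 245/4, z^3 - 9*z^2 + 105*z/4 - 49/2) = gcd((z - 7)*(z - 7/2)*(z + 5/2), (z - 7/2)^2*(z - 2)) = z - 7/2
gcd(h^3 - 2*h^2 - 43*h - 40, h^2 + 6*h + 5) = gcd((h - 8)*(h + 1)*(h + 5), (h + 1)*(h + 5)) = h^2 + 6*h + 5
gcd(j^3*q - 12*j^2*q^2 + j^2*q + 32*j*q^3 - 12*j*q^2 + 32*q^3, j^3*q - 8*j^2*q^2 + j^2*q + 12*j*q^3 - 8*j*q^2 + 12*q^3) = j*q + q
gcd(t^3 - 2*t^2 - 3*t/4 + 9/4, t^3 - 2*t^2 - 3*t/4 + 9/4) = t^3 - 2*t^2 - 3*t/4 + 9/4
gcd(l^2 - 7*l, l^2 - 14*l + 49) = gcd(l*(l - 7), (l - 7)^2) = l - 7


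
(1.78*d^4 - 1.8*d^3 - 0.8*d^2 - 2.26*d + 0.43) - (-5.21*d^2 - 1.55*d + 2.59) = 1.78*d^4 - 1.8*d^3 + 4.41*d^2 - 0.71*d - 2.16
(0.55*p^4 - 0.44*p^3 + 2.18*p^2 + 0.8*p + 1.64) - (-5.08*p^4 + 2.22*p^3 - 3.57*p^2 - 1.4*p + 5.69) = 5.63*p^4 - 2.66*p^3 + 5.75*p^2 + 2.2*p - 4.05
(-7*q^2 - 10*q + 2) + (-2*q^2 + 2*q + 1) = -9*q^2 - 8*q + 3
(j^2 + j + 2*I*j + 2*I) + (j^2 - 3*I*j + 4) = 2*j^2 + j - I*j + 4 + 2*I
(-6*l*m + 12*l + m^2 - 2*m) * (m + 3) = -6*l*m^2 - 6*l*m + 36*l + m^3 + m^2 - 6*m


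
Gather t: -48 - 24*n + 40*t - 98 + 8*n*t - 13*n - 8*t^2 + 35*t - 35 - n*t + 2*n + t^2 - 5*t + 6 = -35*n - 7*t^2 + t*(7*n + 70) - 175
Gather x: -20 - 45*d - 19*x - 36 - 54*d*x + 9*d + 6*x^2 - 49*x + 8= -36*d + 6*x^2 + x*(-54*d - 68) - 48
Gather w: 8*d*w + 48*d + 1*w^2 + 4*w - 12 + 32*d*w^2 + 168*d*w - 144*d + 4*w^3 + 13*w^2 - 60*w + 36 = -96*d + 4*w^3 + w^2*(32*d + 14) + w*(176*d - 56) + 24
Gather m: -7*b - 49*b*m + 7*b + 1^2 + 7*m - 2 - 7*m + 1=-49*b*m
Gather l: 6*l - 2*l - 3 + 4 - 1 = 4*l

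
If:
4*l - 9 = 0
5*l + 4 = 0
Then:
No Solution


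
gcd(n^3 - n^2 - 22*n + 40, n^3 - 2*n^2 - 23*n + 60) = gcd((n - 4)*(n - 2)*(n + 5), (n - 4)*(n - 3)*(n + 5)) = n^2 + n - 20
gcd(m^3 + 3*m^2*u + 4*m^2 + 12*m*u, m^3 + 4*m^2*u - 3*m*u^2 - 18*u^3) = m + 3*u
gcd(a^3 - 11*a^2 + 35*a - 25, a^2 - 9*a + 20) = a - 5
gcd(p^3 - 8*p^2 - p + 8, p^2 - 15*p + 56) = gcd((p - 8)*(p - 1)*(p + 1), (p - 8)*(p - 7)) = p - 8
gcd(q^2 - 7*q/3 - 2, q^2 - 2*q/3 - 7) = q - 3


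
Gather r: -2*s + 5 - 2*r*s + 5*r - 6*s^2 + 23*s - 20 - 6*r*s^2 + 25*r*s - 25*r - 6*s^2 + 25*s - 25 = r*(-6*s^2 + 23*s - 20) - 12*s^2 + 46*s - 40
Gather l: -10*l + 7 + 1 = 8 - 10*l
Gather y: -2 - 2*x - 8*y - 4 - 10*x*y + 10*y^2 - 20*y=-2*x + 10*y^2 + y*(-10*x - 28) - 6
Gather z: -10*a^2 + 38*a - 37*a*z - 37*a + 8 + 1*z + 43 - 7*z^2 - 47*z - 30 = -10*a^2 + a - 7*z^2 + z*(-37*a - 46) + 21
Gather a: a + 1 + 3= a + 4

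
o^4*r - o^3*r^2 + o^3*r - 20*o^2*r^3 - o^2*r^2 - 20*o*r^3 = o*(o - 5*r)*(o + 4*r)*(o*r + r)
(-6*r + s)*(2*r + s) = -12*r^2 - 4*r*s + s^2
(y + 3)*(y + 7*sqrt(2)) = y^2 + 3*y + 7*sqrt(2)*y + 21*sqrt(2)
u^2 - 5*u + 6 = (u - 3)*(u - 2)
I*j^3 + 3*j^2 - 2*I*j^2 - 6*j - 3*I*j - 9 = (j - 3)*(j - 3*I)*(I*j + I)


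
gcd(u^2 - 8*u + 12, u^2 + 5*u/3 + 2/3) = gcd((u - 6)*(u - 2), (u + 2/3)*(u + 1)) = 1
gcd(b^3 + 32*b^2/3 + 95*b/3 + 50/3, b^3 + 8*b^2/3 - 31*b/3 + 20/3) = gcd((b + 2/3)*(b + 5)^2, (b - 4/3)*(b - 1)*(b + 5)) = b + 5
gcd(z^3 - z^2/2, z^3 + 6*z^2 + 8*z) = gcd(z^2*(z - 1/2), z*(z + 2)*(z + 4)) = z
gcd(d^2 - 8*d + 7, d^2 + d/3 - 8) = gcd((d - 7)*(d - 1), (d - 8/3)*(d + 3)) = 1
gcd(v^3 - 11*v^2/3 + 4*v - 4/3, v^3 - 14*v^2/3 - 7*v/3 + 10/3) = v - 2/3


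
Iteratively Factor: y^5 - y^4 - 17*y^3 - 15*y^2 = (y + 1)*(y^4 - 2*y^3 - 15*y^2) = (y - 5)*(y + 1)*(y^3 + 3*y^2) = y*(y - 5)*(y + 1)*(y^2 + 3*y) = y^2*(y - 5)*(y + 1)*(y + 3)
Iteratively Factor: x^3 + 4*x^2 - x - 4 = (x + 1)*(x^2 + 3*x - 4) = (x + 1)*(x + 4)*(x - 1)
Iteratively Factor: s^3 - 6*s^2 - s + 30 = (s + 2)*(s^2 - 8*s + 15) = (s - 5)*(s + 2)*(s - 3)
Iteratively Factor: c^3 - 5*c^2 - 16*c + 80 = (c - 5)*(c^2 - 16) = (c - 5)*(c + 4)*(c - 4)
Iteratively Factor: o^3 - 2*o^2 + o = (o)*(o^2 - 2*o + 1) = o*(o - 1)*(o - 1)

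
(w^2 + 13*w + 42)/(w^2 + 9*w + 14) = (w + 6)/(w + 2)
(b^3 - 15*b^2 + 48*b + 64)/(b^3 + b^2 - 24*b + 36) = (b^3 - 15*b^2 + 48*b + 64)/(b^3 + b^2 - 24*b + 36)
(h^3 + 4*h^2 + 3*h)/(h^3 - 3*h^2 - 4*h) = (h + 3)/(h - 4)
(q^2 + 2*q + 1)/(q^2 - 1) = (q + 1)/(q - 1)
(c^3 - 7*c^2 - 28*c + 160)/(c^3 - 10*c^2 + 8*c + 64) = (c + 5)/(c + 2)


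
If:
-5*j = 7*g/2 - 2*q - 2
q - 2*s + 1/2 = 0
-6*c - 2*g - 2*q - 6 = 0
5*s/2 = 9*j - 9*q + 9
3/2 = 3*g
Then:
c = -214/133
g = 1/2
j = 309/532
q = 353/266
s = 243/266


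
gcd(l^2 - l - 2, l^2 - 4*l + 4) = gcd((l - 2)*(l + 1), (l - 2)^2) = l - 2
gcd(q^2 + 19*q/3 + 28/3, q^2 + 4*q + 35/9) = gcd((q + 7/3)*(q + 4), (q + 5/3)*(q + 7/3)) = q + 7/3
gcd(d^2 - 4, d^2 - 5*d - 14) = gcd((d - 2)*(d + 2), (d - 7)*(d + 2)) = d + 2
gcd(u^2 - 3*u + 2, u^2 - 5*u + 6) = u - 2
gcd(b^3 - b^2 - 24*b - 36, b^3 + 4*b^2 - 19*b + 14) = 1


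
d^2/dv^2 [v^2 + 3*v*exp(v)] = 3*v*exp(v) + 6*exp(v) + 2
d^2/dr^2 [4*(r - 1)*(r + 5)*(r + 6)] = 24*r + 80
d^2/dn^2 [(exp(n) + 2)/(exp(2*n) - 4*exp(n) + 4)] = (exp(2*n) + 16*exp(n) + 12)*exp(n)/(exp(4*n) - 8*exp(3*n) + 24*exp(2*n) - 32*exp(n) + 16)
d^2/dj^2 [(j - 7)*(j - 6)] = 2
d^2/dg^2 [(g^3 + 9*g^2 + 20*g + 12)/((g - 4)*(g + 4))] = 24*(3*g^3 + 39*g^2 + 144*g + 208)/(g^6 - 48*g^4 + 768*g^2 - 4096)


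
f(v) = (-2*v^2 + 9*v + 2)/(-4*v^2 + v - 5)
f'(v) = (9 - 4*v)/(-4*v^2 + v - 5) + (8*v - 1)*(-2*v^2 + 9*v + 2)/(-4*v^2 + v - 5)^2 = (34*v^2 + 36*v - 47)/(16*v^4 - 8*v^3 + 41*v^2 - 10*v + 25)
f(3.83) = -0.12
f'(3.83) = 0.16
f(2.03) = -0.62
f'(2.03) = 0.44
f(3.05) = -0.28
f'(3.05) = 0.25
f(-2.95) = 0.98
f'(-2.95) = 0.08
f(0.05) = -0.49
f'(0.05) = -1.83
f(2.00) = -0.63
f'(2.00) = 0.45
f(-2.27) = 1.03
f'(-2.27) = 0.06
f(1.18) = -1.05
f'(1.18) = 0.49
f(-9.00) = 0.71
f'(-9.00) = 0.02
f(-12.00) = 0.66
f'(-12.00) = 0.01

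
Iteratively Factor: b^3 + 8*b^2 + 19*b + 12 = (b + 3)*(b^2 + 5*b + 4) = (b + 1)*(b + 3)*(b + 4)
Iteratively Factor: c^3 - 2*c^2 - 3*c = (c + 1)*(c^2 - 3*c) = c*(c + 1)*(c - 3)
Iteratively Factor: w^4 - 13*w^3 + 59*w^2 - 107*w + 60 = (w - 4)*(w^3 - 9*w^2 + 23*w - 15) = (w - 4)*(w - 3)*(w^2 - 6*w + 5) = (w - 4)*(w - 3)*(w - 1)*(w - 5)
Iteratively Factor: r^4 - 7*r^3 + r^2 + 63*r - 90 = (r - 2)*(r^3 - 5*r^2 - 9*r + 45) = (r - 2)*(r + 3)*(r^2 - 8*r + 15) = (r - 3)*(r - 2)*(r + 3)*(r - 5)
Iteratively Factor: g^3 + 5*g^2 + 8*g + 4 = (g + 2)*(g^2 + 3*g + 2) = (g + 2)^2*(g + 1)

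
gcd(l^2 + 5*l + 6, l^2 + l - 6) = l + 3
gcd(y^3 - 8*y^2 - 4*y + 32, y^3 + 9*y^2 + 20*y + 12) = y + 2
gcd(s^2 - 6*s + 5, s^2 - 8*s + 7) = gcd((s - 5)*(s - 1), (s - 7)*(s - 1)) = s - 1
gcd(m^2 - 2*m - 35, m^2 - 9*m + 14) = m - 7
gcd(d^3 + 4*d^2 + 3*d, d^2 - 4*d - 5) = d + 1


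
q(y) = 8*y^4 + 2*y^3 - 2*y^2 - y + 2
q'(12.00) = 56111.00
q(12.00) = 169046.00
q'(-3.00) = -799.00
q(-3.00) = 581.00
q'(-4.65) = -3070.09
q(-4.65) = 3502.58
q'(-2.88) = -704.13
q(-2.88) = 490.89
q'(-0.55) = -2.31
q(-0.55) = 2.34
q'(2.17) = 345.56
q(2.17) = 188.24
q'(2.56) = 564.95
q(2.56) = 363.48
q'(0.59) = 5.30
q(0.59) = 2.09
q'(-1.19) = -41.67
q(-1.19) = 13.03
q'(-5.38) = -4788.88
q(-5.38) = 6340.28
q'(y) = 32*y^3 + 6*y^2 - 4*y - 1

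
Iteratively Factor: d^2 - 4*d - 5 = (d - 5)*(d + 1)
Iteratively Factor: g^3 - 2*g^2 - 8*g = (g)*(g^2 - 2*g - 8) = g*(g + 2)*(g - 4)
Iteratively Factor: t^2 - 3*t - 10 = (t - 5)*(t + 2)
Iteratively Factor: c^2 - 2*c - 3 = (c + 1)*(c - 3)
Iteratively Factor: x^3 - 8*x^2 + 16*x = (x - 4)*(x^2 - 4*x) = x*(x - 4)*(x - 4)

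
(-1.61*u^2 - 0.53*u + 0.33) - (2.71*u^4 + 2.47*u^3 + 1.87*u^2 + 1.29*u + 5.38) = -2.71*u^4 - 2.47*u^3 - 3.48*u^2 - 1.82*u - 5.05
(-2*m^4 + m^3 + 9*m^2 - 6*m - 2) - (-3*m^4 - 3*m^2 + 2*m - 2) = m^4 + m^3 + 12*m^2 - 8*m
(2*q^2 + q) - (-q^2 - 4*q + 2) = 3*q^2 + 5*q - 2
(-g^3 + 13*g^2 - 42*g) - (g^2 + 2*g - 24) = -g^3 + 12*g^2 - 44*g + 24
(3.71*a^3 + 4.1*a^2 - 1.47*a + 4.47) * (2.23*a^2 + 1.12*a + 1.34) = 8.2733*a^5 + 13.2982*a^4 + 6.2853*a^3 + 13.8157*a^2 + 3.0366*a + 5.9898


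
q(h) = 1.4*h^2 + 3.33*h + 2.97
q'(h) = 2.8*h + 3.33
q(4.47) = 45.83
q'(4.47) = 15.85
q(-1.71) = 1.37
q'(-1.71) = -1.46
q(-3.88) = 11.13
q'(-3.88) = -7.53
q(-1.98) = 1.87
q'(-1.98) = -2.21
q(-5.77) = 30.37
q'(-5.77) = -12.83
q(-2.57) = 3.66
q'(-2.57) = -3.87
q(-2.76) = 4.44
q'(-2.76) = -4.40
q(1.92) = 14.52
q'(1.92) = 8.71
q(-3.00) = 5.58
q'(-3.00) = -5.07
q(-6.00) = 33.39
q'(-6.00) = -13.47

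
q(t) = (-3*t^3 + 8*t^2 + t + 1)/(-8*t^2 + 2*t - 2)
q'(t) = (16*t - 2)*(-3*t^3 + 8*t^2 + t + 1)/(-8*t^2 + 2*t - 2)^2 + (-9*t^2 + 16*t + 1)/(-8*t^2 + 2*t - 2) = (12*t^4 - 6*t^3 + 21*t^2 - 8*t - 2)/(2*(16*t^4 - 8*t^3 + 9*t^2 - 2*t + 1))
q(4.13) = 0.54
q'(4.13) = 0.40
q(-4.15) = -2.36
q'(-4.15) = 0.40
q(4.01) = 0.49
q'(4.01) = 0.40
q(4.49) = 0.68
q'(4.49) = 0.40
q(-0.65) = -0.68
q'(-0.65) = 0.71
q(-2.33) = -1.60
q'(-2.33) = 0.45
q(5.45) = 1.06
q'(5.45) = 0.39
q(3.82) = 0.41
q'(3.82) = 0.40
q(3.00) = 0.07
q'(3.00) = 0.42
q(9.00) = 2.42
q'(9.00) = 0.38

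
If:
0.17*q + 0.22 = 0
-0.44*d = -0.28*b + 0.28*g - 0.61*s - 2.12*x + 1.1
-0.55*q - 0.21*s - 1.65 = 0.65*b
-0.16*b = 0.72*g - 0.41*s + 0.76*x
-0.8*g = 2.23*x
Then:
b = 0.872609130289903*x - 1.28182762608542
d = 3.4028668474145*x - 4.00920281474802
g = -2.7875*x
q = -1.29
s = -2.70093302232589*x - 0.500225415057726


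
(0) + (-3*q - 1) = -3*q - 1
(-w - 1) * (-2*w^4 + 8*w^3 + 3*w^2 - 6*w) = 2*w^5 - 6*w^4 - 11*w^3 + 3*w^2 + 6*w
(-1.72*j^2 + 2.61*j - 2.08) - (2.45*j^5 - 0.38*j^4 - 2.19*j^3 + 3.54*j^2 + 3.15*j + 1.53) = -2.45*j^5 + 0.38*j^4 + 2.19*j^3 - 5.26*j^2 - 0.54*j - 3.61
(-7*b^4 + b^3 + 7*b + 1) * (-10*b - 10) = 70*b^5 + 60*b^4 - 10*b^3 - 70*b^2 - 80*b - 10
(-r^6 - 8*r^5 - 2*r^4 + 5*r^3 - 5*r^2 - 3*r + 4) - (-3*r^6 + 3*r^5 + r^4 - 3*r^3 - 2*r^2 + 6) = 2*r^6 - 11*r^5 - 3*r^4 + 8*r^3 - 3*r^2 - 3*r - 2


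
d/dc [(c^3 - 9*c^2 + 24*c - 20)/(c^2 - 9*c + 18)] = (c^4 - 18*c^3 + 111*c^2 - 284*c + 252)/(c^4 - 18*c^3 + 117*c^2 - 324*c + 324)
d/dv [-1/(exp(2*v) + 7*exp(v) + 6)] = (2*exp(v) + 7)*exp(v)/(exp(2*v) + 7*exp(v) + 6)^2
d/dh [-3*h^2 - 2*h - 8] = -6*h - 2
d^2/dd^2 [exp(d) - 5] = exp(d)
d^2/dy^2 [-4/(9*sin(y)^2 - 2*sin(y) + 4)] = 8*(162*sin(y)^4 - 27*sin(y)^3 - 313*sin(y)^2 + 58*sin(y) + 32)/(9*sin(y)^2 - 2*sin(y) + 4)^3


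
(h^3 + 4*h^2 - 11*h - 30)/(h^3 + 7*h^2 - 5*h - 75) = (h + 2)/(h + 5)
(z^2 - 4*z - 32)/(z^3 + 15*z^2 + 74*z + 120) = (z - 8)/(z^2 + 11*z + 30)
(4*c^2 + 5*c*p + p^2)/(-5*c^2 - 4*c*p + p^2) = (4*c + p)/(-5*c + p)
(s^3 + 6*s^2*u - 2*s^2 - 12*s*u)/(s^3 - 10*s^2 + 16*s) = (s + 6*u)/(s - 8)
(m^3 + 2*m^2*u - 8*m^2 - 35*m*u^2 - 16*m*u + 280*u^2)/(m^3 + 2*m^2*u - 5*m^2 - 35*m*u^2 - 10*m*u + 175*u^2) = (m - 8)/(m - 5)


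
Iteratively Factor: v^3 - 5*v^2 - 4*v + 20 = (v + 2)*(v^2 - 7*v + 10) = (v - 2)*(v + 2)*(v - 5)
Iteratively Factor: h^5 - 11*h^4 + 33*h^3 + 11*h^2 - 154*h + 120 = (h + 2)*(h^4 - 13*h^3 + 59*h^2 - 107*h + 60) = (h - 3)*(h + 2)*(h^3 - 10*h^2 + 29*h - 20) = (h - 5)*(h - 3)*(h + 2)*(h^2 - 5*h + 4) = (h - 5)*(h - 3)*(h - 1)*(h + 2)*(h - 4)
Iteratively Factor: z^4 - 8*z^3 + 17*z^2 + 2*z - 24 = (z - 2)*(z^3 - 6*z^2 + 5*z + 12) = (z - 3)*(z - 2)*(z^2 - 3*z - 4) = (z - 3)*(z - 2)*(z + 1)*(z - 4)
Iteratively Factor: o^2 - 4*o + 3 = (o - 3)*(o - 1)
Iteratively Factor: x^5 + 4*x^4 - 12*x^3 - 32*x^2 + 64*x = (x - 2)*(x^4 + 6*x^3 - 32*x) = x*(x - 2)*(x^3 + 6*x^2 - 32) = x*(x - 2)^2*(x^2 + 8*x + 16) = x*(x - 2)^2*(x + 4)*(x + 4)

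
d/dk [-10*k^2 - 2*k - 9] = -20*k - 2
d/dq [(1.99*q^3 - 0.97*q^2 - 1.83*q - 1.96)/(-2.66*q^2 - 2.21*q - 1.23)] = (-5.2934*q^4 - 8.7958*q^3 - 10.0672*q^2 - 8.041*q - 2.0807)/(7.0756*q^4 + 11.7572*q^3 + 11.4277*q^2 + 5.4366*q + 1.5129)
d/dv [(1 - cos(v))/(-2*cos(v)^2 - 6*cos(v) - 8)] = (cos(v)^2 - 2*cos(v) - 7)*sin(v)/(2*(cos(v)^2 + 3*cos(v) + 4)^2)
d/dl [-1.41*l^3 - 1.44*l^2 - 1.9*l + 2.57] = -4.23*l^2 - 2.88*l - 1.9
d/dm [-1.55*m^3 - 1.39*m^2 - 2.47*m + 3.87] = -4.65*m^2 - 2.78*m - 2.47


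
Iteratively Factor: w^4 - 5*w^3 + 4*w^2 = (w - 4)*(w^3 - w^2) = w*(w - 4)*(w^2 - w) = w^2*(w - 4)*(w - 1)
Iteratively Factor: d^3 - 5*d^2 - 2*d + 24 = (d + 2)*(d^2 - 7*d + 12) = (d - 3)*(d + 2)*(d - 4)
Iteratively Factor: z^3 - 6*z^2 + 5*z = (z - 5)*(z^2 - z) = z*(z - 5)*(z - 1)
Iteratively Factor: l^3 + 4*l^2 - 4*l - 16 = (l - 2)*(l^2 + 6*l + 8) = (l - 2)*(l + 2)*(l + 4)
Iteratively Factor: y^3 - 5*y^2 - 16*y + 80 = (y - 5)*(y^2 - 16) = (y - 5)*(y - 4)*(y + 4)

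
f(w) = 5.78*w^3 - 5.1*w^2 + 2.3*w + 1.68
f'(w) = 17.34*w^2 - 10.2*w + 2.3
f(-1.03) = -12.42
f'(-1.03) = 31.20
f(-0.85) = -7.51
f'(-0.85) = 23.50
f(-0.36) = -0.08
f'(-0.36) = 8.22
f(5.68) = 909.39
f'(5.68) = 503.79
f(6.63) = 1477.24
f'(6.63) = 696.89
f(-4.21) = -529.69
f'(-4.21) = 352.58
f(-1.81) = -53.47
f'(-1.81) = 77.57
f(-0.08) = 1.46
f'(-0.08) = 3.23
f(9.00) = 3822.90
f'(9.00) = 1315.04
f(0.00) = 1.68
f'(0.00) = 2.30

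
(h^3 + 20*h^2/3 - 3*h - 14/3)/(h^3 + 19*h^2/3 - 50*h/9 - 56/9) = 3*(h - 1)/(3*h - 4)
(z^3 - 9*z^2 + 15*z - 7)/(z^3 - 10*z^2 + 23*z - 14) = (z - 1)/(z - 2)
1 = 1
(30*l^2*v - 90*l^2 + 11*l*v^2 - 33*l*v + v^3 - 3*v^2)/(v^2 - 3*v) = 30*l^2/v + 11*l + v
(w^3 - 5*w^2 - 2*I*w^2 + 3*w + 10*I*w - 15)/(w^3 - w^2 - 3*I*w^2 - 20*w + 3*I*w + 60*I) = (w + I)/(w + 4)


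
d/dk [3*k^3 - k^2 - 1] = k*(9*k - 2)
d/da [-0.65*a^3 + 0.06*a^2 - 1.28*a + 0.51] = -1.95*a^2 + 0.12*a - 1.28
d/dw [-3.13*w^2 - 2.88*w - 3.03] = -6.26*w - 2.88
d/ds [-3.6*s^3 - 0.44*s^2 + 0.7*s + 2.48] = -10.8*s^2 - 0.88*s + 0.7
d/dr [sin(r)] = cos(r)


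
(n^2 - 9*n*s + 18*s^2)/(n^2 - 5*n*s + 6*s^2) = (-n + 6*s)/(-n + 2*s)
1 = 1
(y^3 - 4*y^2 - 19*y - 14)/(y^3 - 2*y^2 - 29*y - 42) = (y + 1)/(y + 3)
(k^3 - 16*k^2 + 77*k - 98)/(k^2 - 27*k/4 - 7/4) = 4*(k^2 - 9*k + 14)/(4*k + 1)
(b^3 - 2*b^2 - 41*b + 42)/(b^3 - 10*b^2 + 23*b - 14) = (b + 6)/(b - 2)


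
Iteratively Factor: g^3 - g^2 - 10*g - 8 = (g + 2)*(g^2 - 3*g - 4) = (g + 1)*(g + 2)*(g - 4)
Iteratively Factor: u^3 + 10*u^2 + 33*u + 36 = (u + 4)*(u^2 + 6*u + 9) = (u + 3)*(u + 4)*(u + 3)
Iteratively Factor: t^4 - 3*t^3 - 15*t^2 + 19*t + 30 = (t - 5)*(t^3 + 2*t^2 - 5*t - 6) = (t - 5)*(t - 2)*(t^2 + 4*t + 3) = (t - 5)*(t - 2)*(t + 3)*(t + 1)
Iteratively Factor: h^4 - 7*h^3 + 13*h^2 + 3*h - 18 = (h + 1)*(h^3 - 8*h^2 + 21*h - 18) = (h - 3)*(h + 1)*(h^2 - 5*h + 6) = (h - 3)*(h - 2)*(h + 1)*(h - 3)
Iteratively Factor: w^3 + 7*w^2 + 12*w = (w + 4)*(w^2 + 3*w) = (w + 3)*(w + 4)*(w)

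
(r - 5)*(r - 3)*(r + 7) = r^3 - r^2 - 41*r + 105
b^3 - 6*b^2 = b^2*(b - 6)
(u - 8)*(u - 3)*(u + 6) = u^3 - 5*u^2 - 42*u + 144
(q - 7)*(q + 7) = q^2 - 49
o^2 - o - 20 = (o - 5)*(o + 4)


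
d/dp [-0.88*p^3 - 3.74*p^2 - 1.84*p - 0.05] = -2.64*p^2 - 7.48*p - 1.84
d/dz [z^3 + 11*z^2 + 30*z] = 3*z^2 + 22*z + 30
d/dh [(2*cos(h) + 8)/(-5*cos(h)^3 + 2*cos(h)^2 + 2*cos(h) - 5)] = 2*(-6*sin(h) + 22*sin(2*h) - 58*sin(3*h) - 5*sin(4*h))/((cos(h) + 1)^2*(14*cos(h) - 5*cos(2*h) - 15)^2)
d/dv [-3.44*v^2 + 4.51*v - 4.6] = 4.51 - 6.88*v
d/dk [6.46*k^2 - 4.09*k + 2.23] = 12.92*k - 4.09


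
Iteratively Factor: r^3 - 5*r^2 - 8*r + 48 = (r + 3)*(r^2 - 8*r + 16) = (r - 4)*(r + 3)*(r - 4)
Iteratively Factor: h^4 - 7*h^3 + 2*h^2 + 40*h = (h - 4)*(h^3 - 3*h^2 - 10*h) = (h - 5)*(h - 4)*(h^2 + 2*h) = (h - 5)*(h - 4)*(h + 2)*(h)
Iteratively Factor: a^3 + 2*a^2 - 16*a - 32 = (a + 4)*(a^2 - 2*a - 8) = (a + 2)*(a + 4)*(a - 4)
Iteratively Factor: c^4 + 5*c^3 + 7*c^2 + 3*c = (c + 1)*(c^3 + 4*c^2 + 3*c) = (c + 1)*(c + 3)*(c^2 + c) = (c + 1)^2*(c + 3)*(c)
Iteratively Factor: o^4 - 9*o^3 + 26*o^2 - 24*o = (o - 3)*(o^3 - 6*o^2 + 8*o) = o*(o - 3)*(o^2 - 6*o + 8) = o*(o - 3)*(o - 2)*(o - 4)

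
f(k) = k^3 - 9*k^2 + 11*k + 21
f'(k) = 3*k^2 - 18*k + 11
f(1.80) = 17.47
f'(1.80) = -11.68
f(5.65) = -23.79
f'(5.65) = 5.07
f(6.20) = -18.43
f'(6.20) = 14.72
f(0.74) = 24.62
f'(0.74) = -0.68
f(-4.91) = -368.35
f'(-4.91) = 171.70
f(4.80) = -22.97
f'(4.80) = -6.28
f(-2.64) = -89.17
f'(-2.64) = 79.43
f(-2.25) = -60.70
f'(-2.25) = 66.69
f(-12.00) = -3135.00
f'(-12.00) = 659.00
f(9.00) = 120.00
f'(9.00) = 92.00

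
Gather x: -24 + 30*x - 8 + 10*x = 40*x - 32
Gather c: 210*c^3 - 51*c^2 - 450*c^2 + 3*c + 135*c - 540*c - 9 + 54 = 210*c^3 - 501*c^2 - 402*c + 45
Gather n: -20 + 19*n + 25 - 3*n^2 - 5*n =-3*n^2 + 14*n + 5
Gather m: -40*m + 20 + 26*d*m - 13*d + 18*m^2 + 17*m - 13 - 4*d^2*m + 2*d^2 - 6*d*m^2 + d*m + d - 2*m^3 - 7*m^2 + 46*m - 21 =2*d^2 - 12*d - 2*m^3 + m^2*(11 - 6*d) + m*(-4*d^2 + 27*d + 23) - 14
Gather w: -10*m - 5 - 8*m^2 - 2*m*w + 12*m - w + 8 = -8*m^2 + 2*m + w*(-2*m - 1) + 3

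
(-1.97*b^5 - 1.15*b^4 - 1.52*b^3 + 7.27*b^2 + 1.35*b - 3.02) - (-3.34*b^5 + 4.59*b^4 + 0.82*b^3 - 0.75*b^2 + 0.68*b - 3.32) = 1.37*b^5 - 5.74*b^4 - 2.34*b^3 + 8.02*b^2 + 0.67*b + 0.3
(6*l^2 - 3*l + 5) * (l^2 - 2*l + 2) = 6*l^4 - 15*l^3 + 23*l^2 - 16*l + 10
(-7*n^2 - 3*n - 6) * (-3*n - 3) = 21*n^3 + 30*n^2 + 27*n + 18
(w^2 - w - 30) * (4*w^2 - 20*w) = 4*w^4 - 24*w^3 - 100*w^2 + 600*w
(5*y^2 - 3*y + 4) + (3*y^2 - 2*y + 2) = 8*y^2 - 5*y + 6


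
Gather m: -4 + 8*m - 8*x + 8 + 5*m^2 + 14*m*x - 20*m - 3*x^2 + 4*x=5*m^2 + m*(14*x - 12) - 3*x^2 - 4*x + 4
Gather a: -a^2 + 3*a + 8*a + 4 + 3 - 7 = -a^2 + 11*a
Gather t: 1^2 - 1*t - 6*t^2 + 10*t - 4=-6*t^2 + 9*t - 3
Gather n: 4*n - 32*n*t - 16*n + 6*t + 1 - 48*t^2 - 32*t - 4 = n*(-32*t - 12) - 48*t^2 - 26*t - 3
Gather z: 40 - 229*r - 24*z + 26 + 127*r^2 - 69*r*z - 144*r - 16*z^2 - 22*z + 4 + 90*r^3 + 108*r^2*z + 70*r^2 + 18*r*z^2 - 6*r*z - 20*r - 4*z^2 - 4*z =90*r^3 + 197*r^2 - 393*r + z^2*(18*r - 20) + z*(108*r^2 - 75*r - 50) + 70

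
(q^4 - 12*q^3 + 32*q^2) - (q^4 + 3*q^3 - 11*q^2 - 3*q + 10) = -15*q^3 + 43*q^2 + 3*q - 10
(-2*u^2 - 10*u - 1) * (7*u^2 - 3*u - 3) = -14*u^4 - 64*u^3 + 29*u^2 + 33*u + 3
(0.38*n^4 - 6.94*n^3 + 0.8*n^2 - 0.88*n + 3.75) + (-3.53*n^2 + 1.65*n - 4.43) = 0.38*n^4 - 6.94*n^3 - 2.73*n^2 + 0.77*n - 0.68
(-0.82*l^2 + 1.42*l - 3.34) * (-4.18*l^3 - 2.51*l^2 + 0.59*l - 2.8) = 3.4276*l^5 - 3.8774*l^4 + 9.9132*l^3 + 11.5172*l^2 - 5.9466*l + 9.352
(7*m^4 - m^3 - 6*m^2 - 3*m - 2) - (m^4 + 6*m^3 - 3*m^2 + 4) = 6*m^4 - 7*m^3 - 3*m^2 - 3*m - 6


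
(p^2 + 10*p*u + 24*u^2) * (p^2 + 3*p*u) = p^4 + 13*p^3*u + 54*p^2*u^2 + 72*p*u^3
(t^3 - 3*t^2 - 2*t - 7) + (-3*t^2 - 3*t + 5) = t^3 - 6*t^2 - 5*t - 2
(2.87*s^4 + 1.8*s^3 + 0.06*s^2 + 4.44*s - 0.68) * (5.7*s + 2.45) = 16.359*s^5 + 17.2915*s^4 + 4.752*s^3 + 25.455*s^2 + 7.002*s - 1.666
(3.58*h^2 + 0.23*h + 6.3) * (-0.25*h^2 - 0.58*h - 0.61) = -0.895*h^4 - 2.1339*h^3 - 3.8922*h^2 - 3.7943*h - 3.843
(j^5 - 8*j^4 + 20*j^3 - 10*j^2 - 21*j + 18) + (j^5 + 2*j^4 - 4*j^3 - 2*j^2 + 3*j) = 2*j^5 - 6*j^4 + 16*j^3 - 12*j^2 - 18*j + 18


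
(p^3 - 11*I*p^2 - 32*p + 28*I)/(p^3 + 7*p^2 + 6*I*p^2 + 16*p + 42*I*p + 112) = (p^2 - 9*I*p - 14)/(p^2 + p*(7 + 8*I) + 56*I)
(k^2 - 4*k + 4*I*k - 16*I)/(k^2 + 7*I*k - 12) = (k - 4)/(k + 3*I)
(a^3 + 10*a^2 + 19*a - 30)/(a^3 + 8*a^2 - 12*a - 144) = (a^2 + 4*a - 5)/(a^2 + 2*a - 24)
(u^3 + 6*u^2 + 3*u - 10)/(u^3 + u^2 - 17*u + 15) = (u + 2)/(u - 3)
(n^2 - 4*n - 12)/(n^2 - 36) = (n + 2)/(n + 6)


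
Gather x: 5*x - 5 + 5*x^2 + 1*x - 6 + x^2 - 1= 6*x^2 + 6*x - 12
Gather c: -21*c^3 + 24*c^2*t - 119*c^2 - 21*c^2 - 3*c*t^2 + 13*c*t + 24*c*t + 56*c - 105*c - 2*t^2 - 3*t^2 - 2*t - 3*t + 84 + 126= -21*c^3 + c^2*(24*t - 140) + c*(-3*t^2 + 37*t - 49) - 5*t^2 - 5*t + 210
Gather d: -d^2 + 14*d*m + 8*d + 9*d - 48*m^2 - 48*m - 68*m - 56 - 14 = -d^2 + d*(14*m + 17) - 48*m^2 - 116*m - 70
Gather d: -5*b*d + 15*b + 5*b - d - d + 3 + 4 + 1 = 20*b + d*(-5*b - 2) + 8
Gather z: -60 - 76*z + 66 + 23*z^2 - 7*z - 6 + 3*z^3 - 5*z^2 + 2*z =3*z^3 + 18*z^2 - 81*z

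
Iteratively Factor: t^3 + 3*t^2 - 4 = (t + 2)*(t^2 + t - 2) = (t - 1)*(t + 2)*(t + 2)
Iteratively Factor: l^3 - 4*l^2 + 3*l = (l)*(l^2 - 4*l + 3) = l*(l - 3)*(l - 1)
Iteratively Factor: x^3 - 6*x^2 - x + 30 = (x - 5)*(x^2 - x - 6) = (x - 5)*(x - 3)*(x + 2)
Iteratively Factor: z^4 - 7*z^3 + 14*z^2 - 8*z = (z - 2)*(z^3 - 5*z^2 + 4*z) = (z - 4)*(z - 2)*(z^2 - z) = (z - 4)*(z - 2)*(z - 1)*(z)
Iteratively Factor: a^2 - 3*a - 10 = (a - 5)*(a + 2)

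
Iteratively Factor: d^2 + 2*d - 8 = (d - 2)*(d + 4)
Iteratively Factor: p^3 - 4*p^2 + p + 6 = (p - 2)*(p^2 - 2*p - 3) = (p - 2)*(p + 1)*(p - 3)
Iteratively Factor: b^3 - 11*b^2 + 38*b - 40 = (b - 2)*(b^2 - 9*b + 20) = (b - 5)*(b - 2)*(b - 4)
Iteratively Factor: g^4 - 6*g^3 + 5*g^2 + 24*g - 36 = (g - 3)*(g^3 - 3*g^2 - 4*g + 12) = (g - 3)^2*(g^2 - 4) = (g - 3)^2*(g - 2)*(g + 2)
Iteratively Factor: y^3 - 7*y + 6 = (y - 1)*(y^2 + y - 6) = (y - 2)*(y - 1)*(y + 3)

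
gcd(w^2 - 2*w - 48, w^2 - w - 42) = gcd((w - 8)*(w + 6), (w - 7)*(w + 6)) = w + 6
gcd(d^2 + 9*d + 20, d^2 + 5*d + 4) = d + 4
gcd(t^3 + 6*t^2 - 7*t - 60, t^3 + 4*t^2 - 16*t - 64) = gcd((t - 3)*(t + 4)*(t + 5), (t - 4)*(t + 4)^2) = t + 4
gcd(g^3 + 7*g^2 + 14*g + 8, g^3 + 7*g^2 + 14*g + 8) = g^3 + 7*g^2 + 14*g + 8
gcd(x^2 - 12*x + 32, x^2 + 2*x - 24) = x - 4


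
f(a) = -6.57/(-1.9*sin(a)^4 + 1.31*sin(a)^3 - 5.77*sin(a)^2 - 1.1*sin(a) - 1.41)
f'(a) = -6.57*(7.6*sin(a)^3*cos(a) - 3.93*sin(a)^2*cos(a) + 11.54*sin(a)*cos(a) + 1.1*cos(a))/(-1.9*sin(a)^4 + 1.31*sin(a)^3 - 5.77*sin(a)^2 - 1.1*sin(a) - 1.41)^2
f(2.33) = 1.25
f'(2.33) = 1.68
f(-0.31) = 3.95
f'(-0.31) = 6.77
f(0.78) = 1.30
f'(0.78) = -1.82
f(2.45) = 1.48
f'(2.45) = 2.27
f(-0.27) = 4.21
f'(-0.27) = 6.24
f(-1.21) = 0.83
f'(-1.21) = 0.71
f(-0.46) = 2.92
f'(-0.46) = 6.37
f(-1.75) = 0.73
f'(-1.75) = -0.31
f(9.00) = 2.34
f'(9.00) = 4.35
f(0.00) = 4.66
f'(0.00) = -3.64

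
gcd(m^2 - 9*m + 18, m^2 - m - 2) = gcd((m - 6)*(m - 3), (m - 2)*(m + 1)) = 1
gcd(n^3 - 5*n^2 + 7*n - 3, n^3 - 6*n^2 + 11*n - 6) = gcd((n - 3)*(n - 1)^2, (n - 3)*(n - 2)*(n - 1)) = n^2 - 4*n + 3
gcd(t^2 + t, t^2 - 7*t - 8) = t + 1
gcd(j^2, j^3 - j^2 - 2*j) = j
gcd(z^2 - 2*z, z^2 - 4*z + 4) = z - 2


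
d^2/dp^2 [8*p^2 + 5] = 16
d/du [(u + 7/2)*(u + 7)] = 2*u + 21/2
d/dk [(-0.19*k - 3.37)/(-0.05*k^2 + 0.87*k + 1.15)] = (-0.0095*k^2 - 0.337*k + 2.7134)/(0.0025*k^4 - 0.087*k^3 + 0.6419*k^2 + 2.001*k + 1.3225)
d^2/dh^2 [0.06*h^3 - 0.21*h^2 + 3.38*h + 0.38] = 0.36*h - 0.42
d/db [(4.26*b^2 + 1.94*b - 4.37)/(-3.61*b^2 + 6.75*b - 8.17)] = (35.7584*b^2 - 101.1598*b + 13.6477)/(13.0321*b^4 - 48.735*b^3 + 104.5499*b^2 - 110.295*b + 66.7489)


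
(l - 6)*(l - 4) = l^2 - 10*l + 24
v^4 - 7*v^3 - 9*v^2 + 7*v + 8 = (v - 8)*(v - 1)*(v + 1)^2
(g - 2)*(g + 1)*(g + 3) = g^3 + 2*g^2 - 5*g - 6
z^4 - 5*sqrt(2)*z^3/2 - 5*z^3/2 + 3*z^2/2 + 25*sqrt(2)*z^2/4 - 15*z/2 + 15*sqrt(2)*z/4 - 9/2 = (z - 3)*(z + 1/2)*(z - 3*sqrt(2)/2)*(z - sqrt(2))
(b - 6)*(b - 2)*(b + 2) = b^3 - 6*b^2 - 4*b + 24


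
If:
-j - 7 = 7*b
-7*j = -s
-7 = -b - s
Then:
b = -7/6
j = 7/6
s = 49/6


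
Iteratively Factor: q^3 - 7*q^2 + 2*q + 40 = (q - 4)*(q^2 - 3*q - 10) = (q - 5)*(q - 4)*(q + 2)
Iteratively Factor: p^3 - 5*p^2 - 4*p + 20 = (p - 5)*(p^2 - 4) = (p - 5)*(p - 2)*(p + 2)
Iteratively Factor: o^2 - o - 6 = (o - 3)*(o + 2)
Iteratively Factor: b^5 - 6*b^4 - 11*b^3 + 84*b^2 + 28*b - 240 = (b - 4)*(b^4 - 2*b^3 - 19*b^2 + 8*b + 60) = (b - 4)*(b - 2)*(b^3 - 19*b - 30) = (b - 4)*(b - 2)*(b + 3)*(b^2 - 3*b - 10) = (b - 5)*(b - 4)*(b - 2)*(b + 3)*(b + 2)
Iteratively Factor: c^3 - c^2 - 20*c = (c)*(c^2 - c - 20) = c*(c + 4)*(c - 5)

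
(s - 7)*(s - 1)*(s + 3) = s^3 - 5*s^2 - 17*s + 21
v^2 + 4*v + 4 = (v + 2)^2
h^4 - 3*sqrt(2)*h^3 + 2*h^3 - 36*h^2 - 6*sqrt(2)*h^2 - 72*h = h*(h + 2)*(h - 6*sqrt(2))*(h + 3*sqrt(2))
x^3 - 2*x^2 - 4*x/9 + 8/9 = (x - 2)*(x - 2/3)*(x + 2/3)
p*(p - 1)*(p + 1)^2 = p^4 + p^3 - p^2 - p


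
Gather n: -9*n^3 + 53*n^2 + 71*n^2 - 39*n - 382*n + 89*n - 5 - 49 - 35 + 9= -9*n^3 + 124*n^2 - 332*n - 80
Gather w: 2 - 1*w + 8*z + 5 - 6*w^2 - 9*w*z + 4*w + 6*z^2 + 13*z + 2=-6*w^2 + w*(3 - 9*z) + 6*z^2 + 21*z + 9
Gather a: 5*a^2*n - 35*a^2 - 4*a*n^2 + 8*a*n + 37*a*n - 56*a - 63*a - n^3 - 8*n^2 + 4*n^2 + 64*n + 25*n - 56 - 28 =a^2*(5*n - 35) + a*(-4*n^2 + 45*n - 119) - n^3 - 4*n^2 + 89*n - 84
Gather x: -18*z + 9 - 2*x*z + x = x*(1 - 2*z) - 18*z + 9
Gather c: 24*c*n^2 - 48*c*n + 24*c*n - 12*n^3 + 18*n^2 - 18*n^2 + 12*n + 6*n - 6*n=c*(24*n^2 - 24*n) - 12*n^3 + 12*n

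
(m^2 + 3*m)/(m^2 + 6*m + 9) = m/(m + 3)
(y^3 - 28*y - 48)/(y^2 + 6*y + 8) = y - 6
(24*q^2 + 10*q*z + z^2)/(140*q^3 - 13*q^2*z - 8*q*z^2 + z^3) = (6*q + z)/(35*q^2 - 12*q*z + z^2)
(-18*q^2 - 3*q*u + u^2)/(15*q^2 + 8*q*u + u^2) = (-6*q + u)/(5*q + u)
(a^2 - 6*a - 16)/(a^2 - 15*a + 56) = (a + 2)/(a - 7)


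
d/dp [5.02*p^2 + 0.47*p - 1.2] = 10.04*p + 0.47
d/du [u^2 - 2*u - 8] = 2*u - 2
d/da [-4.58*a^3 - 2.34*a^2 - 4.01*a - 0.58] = -13.74*a^2 - 4.68*a - 4.01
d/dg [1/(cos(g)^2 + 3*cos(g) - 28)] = (2*cos(g) + 3)*sin(g)/(cos(g)^2 + 3*cos(g) - 28)^2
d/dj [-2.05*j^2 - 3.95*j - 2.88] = -4.1*j - 3.95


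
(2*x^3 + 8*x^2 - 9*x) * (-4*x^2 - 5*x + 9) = -8*x^5 - 42*x^4 + 14*x^3 + 117*x^2 - 81*x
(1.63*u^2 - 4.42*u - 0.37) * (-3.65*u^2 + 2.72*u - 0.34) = -5.9495*u^4 + 20.5666*u^3 - 11.2261*u^2 + 0.4964*u + 0.1258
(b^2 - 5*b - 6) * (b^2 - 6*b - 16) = b^4 - 11*b^3 + 8*b^2 + 116*b + 96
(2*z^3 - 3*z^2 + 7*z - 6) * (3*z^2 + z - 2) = 6*z^5 - 7*z^4 + 14*z^3 - 5*z^2 - 20*z + 12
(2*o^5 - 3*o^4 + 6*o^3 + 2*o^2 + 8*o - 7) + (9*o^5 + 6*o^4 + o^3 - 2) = 11*o^5 + 3*o^4 + 7*o^3 + 2*o^2 + 8*o - 9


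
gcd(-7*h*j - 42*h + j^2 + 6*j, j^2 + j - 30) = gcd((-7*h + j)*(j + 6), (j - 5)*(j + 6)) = j + 6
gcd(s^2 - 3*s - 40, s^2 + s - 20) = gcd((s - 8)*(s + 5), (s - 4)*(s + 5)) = s + 5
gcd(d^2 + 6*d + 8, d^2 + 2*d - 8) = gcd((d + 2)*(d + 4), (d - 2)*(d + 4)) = d + 4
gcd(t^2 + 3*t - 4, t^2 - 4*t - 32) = t + 4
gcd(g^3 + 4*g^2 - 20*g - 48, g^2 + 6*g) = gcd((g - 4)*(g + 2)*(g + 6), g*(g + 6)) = g + 6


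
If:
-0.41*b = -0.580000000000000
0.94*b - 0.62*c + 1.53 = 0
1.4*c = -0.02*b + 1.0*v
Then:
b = 1.41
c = 4.61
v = 6.49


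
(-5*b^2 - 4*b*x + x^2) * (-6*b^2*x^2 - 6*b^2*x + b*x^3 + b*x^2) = 30*b^4*x^2 + 30*b^4*x + 19*b^3*x^3 + 19*b^3*x^2 - 10*b^2*x^4 - 10*b^2*x^3 + b*x^5 + b*x^4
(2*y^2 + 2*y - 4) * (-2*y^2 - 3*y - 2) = -4*y^4 - 10*y^3 - 2*y^2 + 8*y + 8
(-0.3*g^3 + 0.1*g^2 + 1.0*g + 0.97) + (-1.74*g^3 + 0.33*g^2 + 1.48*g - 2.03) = -2.04*g^3 + 0.43*g^2 + 2.48*g - 1.06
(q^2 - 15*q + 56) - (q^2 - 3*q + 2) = 54 - 12*q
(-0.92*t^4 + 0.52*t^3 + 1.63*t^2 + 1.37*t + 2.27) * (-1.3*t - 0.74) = 1.196*t^5 + 0.00480000000000003*t^4 - 2.5038*t^3 - 2.9872*t^2 - 3.9648*t - 1.6798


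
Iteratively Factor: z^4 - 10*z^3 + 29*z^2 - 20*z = (z)*(z^3 - 10*z^2 + 29*z - 20) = z*(z - 1)*(z^2 - 9*z + 20) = z*(z - 5)*(z - 1)*(z - 4)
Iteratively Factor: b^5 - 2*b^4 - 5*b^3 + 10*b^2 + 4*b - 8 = (b - 2)*(b^4 - 5*b^2 + 4) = (b - 2)*(b - 1)*(b^3 + b^2 - 4*b - 4) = (b - 2)*(b - 1)*(b + 1)*(b^2 - 4) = (b - 2)^2*(b - 1)*(b + 1)*(b + 2)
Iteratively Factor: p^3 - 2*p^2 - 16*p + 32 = (p - 2)*(p^2 - 16) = (p - 4)*(p - 2)*(p + 4)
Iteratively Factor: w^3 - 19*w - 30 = (w - 5)*(w^2 + 5*w + 6) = (w - 5)*(w + 2)*(w + 3)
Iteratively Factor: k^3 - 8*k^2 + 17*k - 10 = (k - 5)*(k^2 - 3*k + 2) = (k - 5)*(k - 1)*(k - 2)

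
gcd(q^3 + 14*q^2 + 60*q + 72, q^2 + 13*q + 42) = q + 6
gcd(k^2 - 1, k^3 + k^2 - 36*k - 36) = k + 1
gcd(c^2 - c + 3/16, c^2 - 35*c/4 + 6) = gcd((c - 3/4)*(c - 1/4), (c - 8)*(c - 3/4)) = c - 3/4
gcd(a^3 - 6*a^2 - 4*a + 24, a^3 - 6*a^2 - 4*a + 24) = a^3 - 6*a^2 - 4*a + 24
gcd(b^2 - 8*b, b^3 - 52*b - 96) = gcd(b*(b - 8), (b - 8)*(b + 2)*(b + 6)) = b - 8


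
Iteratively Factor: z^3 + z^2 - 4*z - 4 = (z - 2)*(z^2 + 3*z + 2) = (z - 2)*(z + 1)*(z + 2)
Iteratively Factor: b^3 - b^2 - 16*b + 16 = (b - 4)*(b^2 + 3*b - 4) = (b - 4)*(b + 4)*(b - 1)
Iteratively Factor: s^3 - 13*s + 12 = (s - 1)*(s^2 + s - 12) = (s - 1)*(s + 4)*(s - 3)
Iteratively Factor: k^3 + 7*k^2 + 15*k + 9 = (k + 3)*(k^2 + 4*k + 3) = (k + 1)*(k + 3)*(k + 3)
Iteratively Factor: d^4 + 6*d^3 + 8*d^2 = (d + 2)*(d^3 + 4*d^2) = d*(d + 2)*(d^2 + 4*d) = d*(d + 2)*(d + 4)*(d)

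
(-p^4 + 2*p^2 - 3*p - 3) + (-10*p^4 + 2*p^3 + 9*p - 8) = -11*p^4 + 2*p^3 + 2*p^2 + 6*p - 11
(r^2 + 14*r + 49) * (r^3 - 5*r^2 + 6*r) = r^5 + 9*r^4 - 15*r^3 - 161*r^2 + 294*r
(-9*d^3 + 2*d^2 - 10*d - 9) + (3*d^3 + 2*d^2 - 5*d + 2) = -6*d^3 + 4*d^2 - 15*d - 7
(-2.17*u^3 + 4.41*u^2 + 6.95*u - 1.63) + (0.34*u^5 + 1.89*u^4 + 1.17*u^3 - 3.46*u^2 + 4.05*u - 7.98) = 0.34*u^5 + 1.89*u^4 - 1.0*u^3 + 0.95*u^2 + 11.0*u - 9.61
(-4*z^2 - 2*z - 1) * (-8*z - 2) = 32*z^3 + 24*z^2 + 12*z + 2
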